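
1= 1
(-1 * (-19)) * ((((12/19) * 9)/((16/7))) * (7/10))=1323/40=33.08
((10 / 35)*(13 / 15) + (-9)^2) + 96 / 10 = 9539 / 105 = 90.85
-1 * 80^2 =-6400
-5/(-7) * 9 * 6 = 270/7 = 38.57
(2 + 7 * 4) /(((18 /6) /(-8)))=-80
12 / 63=4 / 21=0.19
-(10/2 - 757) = 752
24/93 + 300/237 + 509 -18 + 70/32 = 19384771/39184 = 494.71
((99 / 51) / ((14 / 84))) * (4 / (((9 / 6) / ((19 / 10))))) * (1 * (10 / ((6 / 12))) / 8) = 2508 / 17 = 147.53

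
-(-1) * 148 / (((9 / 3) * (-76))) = -37 / 57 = -0.65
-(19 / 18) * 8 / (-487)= 76 / 4383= 0.02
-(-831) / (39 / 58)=16066 / 13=1235.85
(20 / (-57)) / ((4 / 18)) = -30 / 19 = -1.58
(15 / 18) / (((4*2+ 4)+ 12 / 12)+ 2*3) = 0.04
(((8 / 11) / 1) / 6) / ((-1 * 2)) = -2 / 33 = -0.06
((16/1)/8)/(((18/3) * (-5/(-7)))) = 7/15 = 0.47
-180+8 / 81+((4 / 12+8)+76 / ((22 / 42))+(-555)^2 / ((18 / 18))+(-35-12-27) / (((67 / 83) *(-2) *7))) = 128708851057 / 417879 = 308005.07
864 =864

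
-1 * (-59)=59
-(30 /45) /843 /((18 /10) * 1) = -10 /22761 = -0.00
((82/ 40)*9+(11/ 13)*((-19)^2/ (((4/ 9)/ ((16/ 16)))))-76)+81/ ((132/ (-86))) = 825061/ 1430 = 576.97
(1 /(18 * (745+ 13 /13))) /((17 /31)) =31 /228276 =0.00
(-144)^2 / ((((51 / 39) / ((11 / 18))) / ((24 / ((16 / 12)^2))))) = 2223936 / 17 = 130819.76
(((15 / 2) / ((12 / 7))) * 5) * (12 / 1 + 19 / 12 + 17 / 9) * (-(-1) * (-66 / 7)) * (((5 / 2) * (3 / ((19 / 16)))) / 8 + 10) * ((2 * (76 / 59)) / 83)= -31400875 / 29382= -1068.71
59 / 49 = 1.20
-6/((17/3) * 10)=-9/85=-0.11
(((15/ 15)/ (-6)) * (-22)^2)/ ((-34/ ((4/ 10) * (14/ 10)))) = 1694/ 1275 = 1.33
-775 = -775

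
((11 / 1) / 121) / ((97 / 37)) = 37 / 1067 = 0.03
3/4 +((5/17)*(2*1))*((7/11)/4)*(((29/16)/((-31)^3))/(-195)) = 5214378515/6952504416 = 0.75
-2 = -2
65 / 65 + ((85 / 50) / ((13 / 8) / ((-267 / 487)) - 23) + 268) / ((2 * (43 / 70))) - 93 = 300682524 / 2384737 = 126.09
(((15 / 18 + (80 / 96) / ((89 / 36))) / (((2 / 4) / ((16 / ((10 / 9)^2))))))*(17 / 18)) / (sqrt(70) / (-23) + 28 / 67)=43879975*sqrt(70) / 1490839 + 60253100 / 212977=529.16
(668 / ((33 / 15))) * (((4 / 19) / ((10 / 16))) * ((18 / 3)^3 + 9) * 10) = 48096000 / 209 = 230124.40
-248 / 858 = -124 / 429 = -0.29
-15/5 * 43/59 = -129/59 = -2.19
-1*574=-574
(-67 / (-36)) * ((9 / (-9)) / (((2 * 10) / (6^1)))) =-67 / 120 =-0.56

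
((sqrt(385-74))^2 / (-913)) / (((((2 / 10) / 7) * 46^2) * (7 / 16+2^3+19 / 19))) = -43540 / 72929527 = -0.00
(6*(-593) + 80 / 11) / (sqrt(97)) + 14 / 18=7 / 9- 39058*sqrt(97) / 1067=-359.74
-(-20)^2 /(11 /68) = -2472.73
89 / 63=1.41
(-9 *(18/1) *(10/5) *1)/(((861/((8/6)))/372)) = -53568/287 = -186.65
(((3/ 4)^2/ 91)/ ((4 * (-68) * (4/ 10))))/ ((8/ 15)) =-675/ 6336512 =-0.00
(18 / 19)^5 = 1889568 / 2476099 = 0.76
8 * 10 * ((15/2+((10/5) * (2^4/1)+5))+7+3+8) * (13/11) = 65000/11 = 5909.09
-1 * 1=-1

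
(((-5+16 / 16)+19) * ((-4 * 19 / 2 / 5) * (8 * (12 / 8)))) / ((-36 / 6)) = 228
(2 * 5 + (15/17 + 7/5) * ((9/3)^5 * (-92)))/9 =-4336214/765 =-5668.25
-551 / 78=-7.06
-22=-22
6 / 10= 3 / 5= 0.60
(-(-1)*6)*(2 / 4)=3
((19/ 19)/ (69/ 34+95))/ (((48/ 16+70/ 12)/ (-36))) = -7344/ 174847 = -0.04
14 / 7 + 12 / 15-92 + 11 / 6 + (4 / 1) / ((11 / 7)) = -27991 / 330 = -84.82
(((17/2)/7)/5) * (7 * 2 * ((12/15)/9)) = 68/225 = 0.30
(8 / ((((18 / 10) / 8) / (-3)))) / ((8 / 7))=-280 / 3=-93.33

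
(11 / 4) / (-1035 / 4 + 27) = -11 / 927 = -0.01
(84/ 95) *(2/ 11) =168/ 1045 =0.16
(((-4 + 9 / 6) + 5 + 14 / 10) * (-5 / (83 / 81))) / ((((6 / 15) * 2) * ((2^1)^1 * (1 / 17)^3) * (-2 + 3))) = -77600835 / 1328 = -58434.36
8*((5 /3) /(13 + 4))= 40 /51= 0.78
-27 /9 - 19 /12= -55 /12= -4.58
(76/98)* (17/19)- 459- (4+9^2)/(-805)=-516392/1127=-458.20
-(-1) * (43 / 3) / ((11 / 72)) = 1032 / 11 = 93.82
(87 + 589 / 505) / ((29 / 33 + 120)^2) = 48486636 / 8035621105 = 0.01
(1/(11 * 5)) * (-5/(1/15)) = -15/11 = -1.36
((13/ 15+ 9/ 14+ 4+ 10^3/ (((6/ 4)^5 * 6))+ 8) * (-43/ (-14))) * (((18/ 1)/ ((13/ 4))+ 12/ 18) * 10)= 9414261373/ 1393119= 6757.69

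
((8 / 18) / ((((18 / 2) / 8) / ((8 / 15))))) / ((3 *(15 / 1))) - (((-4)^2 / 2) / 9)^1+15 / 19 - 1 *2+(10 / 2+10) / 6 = 842003 / 2077650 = 0.41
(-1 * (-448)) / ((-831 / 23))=-12.40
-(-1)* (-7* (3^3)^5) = -100442349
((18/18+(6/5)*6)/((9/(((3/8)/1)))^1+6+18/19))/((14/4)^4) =3116/1764735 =0.00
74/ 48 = 37/ 24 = 1.54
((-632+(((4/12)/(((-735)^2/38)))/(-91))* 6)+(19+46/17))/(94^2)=-510039929417/7384493270700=-0.07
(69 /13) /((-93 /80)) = -1840 /403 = -4.57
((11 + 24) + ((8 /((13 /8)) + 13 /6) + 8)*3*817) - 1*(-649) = 979393 /26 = 37668.96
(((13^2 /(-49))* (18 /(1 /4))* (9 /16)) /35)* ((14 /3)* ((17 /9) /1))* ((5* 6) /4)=-263.85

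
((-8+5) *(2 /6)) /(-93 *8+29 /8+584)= 0.01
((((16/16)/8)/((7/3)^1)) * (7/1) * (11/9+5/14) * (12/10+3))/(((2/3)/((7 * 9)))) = 37611/160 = 235.07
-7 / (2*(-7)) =1 / 2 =0.50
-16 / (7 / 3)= -48 / 7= -6.86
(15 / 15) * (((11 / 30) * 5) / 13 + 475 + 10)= 37841 / 78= 485.14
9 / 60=3 / 20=0.15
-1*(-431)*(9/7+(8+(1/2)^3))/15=227137/840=270.40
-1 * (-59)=59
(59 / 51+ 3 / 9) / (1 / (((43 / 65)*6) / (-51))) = -6536 / 56355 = -0.12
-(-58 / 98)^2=-841 / 2401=-0.35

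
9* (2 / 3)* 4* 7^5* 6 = 2420208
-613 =-613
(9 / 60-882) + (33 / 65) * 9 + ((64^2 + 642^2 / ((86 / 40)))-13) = 2179092741 / 11180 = 194909.91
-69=-69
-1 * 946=-946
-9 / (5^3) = -9 / 125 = -0.07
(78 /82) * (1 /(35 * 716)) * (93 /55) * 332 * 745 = 44855109 /2825515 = 15.88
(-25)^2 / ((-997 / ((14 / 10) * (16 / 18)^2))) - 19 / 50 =-4334383 / 4037850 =-1.07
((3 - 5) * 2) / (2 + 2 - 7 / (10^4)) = -40000 / 39993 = -1.00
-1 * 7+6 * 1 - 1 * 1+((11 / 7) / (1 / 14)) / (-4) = -15 / 2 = -7.50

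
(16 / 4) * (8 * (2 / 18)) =32 / 9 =3.56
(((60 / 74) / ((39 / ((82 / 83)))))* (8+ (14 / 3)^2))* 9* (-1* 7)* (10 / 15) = -3076640 / 119769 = -25.69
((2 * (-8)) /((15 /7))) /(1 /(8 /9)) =-896 /135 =-6.64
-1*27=-27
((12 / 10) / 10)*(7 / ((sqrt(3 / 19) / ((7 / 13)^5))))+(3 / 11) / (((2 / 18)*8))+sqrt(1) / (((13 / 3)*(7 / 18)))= 117649*sqrt(57) / 9282325+7209 / 8008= 1.00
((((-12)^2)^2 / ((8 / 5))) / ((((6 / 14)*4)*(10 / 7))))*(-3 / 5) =-15876 / 5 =-3175.20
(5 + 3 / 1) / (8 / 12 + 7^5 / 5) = 120 / 50431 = 0.00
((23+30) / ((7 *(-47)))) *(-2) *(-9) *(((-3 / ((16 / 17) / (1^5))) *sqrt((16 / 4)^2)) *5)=121635 / 658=184.86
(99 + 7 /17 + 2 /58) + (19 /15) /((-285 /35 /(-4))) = 2220019 /22185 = 100.07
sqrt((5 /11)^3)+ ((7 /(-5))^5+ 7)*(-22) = -111496 /3125+ 5*sqrt(55) /121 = -35.37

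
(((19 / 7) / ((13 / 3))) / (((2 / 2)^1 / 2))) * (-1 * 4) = -5.01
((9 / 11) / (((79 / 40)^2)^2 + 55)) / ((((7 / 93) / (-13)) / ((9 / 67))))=-250698240000 / 927330667879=-0.27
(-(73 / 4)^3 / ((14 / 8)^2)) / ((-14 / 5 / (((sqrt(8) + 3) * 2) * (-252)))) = -52517295 / 49-35011530 * sqrt(2) / 49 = -2082266.85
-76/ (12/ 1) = -19/ 3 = -6.33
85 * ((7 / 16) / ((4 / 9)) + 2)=16235 / 64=253.67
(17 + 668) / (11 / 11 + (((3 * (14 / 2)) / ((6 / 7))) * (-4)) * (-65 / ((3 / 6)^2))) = 685 / 25481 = 0.03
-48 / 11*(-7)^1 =336 / 11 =30.55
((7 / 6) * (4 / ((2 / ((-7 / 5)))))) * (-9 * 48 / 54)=392 / 15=26.13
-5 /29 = -0.17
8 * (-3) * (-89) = 2136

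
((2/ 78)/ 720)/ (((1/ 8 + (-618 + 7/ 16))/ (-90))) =2/ 385281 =0.00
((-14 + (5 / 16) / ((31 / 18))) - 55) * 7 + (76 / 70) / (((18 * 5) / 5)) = -37628023 / 78120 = -481.67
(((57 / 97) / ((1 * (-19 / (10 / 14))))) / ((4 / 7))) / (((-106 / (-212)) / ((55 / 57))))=-275 / 3686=-0.07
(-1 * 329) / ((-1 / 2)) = 658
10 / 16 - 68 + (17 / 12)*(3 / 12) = -3217 / 48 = -67.02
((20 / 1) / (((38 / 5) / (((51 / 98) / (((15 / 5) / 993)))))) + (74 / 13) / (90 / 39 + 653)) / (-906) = -513614267 / 1026522462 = -0.50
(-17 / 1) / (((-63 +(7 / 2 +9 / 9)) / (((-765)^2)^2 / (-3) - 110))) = -3881534077490 / 117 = -33175504935.81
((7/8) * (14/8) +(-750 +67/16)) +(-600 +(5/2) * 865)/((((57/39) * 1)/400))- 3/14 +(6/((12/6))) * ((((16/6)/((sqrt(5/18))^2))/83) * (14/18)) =753985518877/1766240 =426887.35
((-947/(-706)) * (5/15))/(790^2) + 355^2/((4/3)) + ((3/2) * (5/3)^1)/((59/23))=7371478402678123/77988784200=94519.72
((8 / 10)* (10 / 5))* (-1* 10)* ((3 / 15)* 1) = -16 / 5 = -3.20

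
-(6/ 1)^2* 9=-324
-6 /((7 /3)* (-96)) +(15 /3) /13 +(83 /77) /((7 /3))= 97915 /112112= 0.87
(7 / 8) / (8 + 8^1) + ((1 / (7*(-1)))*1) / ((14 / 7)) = -15 / 896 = -0.02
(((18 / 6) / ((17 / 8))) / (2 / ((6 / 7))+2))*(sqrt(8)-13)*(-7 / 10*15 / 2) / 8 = 189 / 68-189*sqrt(2) / 442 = 2.17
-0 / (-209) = 0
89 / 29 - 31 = -810 / 29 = -27.93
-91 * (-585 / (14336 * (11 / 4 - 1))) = 7605 / 3584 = 2.12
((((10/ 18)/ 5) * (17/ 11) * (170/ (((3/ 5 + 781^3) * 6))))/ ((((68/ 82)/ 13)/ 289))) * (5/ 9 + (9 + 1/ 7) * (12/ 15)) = 32457906455/ 89135376028776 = 0.00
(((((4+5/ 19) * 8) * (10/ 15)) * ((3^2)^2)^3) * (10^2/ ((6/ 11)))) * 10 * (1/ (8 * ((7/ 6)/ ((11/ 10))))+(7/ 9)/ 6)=729172481400/ 133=5482499860.15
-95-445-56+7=-589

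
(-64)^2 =4096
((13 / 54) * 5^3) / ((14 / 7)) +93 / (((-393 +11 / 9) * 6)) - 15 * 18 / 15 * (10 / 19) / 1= 10008389 / 1808838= 5.53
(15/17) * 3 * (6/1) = 270/17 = 15.88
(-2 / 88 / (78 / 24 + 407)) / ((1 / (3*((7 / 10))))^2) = -147 / 601700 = -0.00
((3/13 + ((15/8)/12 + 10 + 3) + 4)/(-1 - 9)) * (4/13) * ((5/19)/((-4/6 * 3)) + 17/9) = -1449011/1541280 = -0.94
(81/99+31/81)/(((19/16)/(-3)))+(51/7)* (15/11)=272605/39501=6.90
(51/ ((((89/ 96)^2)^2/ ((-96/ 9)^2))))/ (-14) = -246423748608/ 439195687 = -561.08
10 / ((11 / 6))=60 / 11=5.45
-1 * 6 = -6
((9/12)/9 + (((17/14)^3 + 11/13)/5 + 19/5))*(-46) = -54281219/267540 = -202.89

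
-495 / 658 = -0.75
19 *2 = 38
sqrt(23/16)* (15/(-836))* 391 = -5865* sqrt(23)/3344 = -8.41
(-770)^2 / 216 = 148225 / 54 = 2744.91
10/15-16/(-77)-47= -10655/231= -46.13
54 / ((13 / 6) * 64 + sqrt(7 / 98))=943488 / 2422775 - 486 * sqrt(14) / 2422775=0.39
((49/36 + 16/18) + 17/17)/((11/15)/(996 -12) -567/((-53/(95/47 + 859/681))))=2086536330/22546778119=0.09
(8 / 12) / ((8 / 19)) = 1.58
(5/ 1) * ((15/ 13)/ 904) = 75/ 11752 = 0.01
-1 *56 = -56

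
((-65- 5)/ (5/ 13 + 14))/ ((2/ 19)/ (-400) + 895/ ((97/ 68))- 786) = 335426000/ 10930467339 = 0.03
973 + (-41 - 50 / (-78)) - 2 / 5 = 181787 / 195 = 932.24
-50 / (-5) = 10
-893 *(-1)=893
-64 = -64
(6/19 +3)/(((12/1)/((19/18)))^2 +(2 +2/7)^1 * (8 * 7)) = 1197/92864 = 0.01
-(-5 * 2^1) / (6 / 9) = 15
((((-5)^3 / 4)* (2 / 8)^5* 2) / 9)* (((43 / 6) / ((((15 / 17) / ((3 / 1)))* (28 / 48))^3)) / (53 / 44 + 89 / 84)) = -6971547 / 1640128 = -4.25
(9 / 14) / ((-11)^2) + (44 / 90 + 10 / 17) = 1402741 / 1295910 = 1.08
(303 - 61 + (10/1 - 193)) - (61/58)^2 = 194755/3364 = 57.89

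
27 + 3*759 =2304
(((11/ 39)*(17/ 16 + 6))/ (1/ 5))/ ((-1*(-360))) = 1243/ 44928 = 0.03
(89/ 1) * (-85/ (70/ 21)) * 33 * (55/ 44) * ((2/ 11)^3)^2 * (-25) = 13617000/ 161051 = 84.55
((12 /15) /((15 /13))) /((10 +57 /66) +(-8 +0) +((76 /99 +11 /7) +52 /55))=24024 /213035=0.11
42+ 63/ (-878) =36813/ 878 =41.93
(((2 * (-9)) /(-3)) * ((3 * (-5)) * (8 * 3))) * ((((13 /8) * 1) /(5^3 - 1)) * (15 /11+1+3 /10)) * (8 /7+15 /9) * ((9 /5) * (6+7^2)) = -18203211 /868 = -20971.44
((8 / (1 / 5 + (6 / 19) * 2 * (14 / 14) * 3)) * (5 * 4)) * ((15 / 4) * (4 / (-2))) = -114000 / 199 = -572.86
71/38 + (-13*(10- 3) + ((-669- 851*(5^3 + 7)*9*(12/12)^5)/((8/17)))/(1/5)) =-1633839603/152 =-10748944.76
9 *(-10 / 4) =-45 / 2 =-22.50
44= 44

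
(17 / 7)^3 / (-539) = -4913 / 184877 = -0.03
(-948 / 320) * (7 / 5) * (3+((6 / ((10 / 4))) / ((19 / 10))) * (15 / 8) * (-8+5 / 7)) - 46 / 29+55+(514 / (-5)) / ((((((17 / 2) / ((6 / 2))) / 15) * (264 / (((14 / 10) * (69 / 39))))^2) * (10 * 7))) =86225002227919 / 766183132000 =112.54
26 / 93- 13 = -12.72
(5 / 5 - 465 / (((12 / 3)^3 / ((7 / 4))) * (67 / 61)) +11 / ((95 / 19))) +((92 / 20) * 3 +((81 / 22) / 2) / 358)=183347765 / 33772288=5.43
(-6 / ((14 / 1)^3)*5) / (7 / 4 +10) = -15 / 16121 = -0.00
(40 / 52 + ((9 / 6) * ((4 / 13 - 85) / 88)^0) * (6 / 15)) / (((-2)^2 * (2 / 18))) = 801 / 260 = 3.08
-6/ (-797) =0.01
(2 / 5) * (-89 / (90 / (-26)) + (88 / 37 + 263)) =116.44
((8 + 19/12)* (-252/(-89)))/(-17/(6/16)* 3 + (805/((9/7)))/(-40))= -173880/971791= -0.18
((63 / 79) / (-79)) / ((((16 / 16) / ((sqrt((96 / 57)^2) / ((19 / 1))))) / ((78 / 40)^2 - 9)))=261954 / 56325025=0.00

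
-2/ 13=-0.15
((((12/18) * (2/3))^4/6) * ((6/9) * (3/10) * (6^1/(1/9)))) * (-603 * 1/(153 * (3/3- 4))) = 17152/185895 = 0.09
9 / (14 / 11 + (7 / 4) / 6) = 2376 / 413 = 5.75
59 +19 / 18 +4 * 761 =55873 / 18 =3104.06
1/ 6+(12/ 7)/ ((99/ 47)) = 151/ 154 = 0.98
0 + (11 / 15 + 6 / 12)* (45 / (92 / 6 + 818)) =333 / 5000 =0.07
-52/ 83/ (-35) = 52/ 2905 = 0.02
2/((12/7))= 7/6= 1.17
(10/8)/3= 5/12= 0.42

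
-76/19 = -4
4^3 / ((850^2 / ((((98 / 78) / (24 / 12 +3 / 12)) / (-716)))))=-784 / 11348488125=-0.00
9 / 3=3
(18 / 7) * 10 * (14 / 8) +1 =46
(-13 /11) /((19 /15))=-195 /209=-0.93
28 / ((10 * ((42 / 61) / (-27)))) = -549 / 5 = -109.80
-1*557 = -557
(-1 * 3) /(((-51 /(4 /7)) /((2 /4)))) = 2 /119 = 0.02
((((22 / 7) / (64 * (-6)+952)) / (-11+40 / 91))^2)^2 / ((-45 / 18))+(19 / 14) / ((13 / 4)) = 527096965699783026461029 / 1262258523123255742215040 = 0.42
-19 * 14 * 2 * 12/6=-1064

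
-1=-1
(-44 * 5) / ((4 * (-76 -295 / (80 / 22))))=440 / 1257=0.35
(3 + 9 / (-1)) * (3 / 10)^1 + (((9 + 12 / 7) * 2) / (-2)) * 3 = -1188 / 35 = -33.94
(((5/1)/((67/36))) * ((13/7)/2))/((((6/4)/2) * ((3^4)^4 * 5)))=104/6729637383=0.00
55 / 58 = 0.95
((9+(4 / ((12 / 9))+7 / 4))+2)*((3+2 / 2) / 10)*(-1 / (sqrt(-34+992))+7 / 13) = 441 / 130 - 63*sqrt(958) / 9580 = 3.19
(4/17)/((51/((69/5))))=0.06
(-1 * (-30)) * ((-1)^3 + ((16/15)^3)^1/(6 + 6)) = -18202/675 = -26.97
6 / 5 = 1.20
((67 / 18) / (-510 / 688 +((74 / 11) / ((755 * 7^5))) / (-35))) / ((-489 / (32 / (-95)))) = -360313973317760 / 104170090156697889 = -0.00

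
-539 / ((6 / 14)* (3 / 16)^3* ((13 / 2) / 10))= -309084160 / 1053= -293527.22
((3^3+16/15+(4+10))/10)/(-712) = -631/106800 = -0.01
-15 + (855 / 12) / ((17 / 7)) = 975 / 68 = 14.34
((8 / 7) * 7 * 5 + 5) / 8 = 45 / 8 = 5.62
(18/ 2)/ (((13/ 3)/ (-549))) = -14823/ 13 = -1140.23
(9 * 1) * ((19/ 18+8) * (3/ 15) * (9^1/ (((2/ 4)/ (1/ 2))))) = 146.70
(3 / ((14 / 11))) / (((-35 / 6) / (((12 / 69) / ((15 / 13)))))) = -1716 / 28175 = -0.06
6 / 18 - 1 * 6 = -17 / 3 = -5.67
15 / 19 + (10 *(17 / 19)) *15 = 135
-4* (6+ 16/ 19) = -520/ 19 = -27.37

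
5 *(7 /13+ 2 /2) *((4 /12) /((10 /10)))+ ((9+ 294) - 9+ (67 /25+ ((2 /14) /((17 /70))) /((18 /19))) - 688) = -19300012 /49725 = -388.13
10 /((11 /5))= 50 /11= 4.55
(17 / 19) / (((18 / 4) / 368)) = 12512 / 171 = 73.17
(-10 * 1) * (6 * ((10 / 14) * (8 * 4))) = -9600 / 7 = -1371.43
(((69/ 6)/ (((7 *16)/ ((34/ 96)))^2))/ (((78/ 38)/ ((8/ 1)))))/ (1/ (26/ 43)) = 126293/ 466034688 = 0.00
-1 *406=-406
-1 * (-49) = 49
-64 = -64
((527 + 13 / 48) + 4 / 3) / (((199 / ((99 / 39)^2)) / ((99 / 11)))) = 82893591 / 538096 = 154.05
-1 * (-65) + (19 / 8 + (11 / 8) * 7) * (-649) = -7723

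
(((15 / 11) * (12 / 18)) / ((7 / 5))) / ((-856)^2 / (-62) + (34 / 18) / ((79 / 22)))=-551025 / 10028328079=-0.00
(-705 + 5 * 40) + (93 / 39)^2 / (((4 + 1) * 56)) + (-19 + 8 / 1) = -24416159 / 47320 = -515.98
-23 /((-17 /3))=4.06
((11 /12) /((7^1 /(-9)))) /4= -0.29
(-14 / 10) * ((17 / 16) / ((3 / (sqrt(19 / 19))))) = -119 / 240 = -0.50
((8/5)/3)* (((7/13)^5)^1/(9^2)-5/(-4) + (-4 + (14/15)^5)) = -4604130864794/4229259328125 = -1.09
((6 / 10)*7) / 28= 3 / 20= 0.15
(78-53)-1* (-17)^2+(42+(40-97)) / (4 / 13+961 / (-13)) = -84151 / 319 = -263.80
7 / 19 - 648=-12305 / 19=-647.63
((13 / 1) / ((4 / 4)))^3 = 2197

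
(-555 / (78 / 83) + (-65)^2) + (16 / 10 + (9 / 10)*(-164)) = 90699 / 26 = 3488.42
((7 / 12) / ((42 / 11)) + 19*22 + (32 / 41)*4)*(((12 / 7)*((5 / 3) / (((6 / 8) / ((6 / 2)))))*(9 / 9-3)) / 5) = -4974412 / 2583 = -1925.83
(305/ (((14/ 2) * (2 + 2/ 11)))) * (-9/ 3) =-3355/ 56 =-59.91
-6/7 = -0.86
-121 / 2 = -60.50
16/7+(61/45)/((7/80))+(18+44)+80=1438/9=159.78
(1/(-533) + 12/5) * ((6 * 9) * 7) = 2415798/2665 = 906.49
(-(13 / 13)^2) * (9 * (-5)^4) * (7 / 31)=-39375 / 31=-1270.16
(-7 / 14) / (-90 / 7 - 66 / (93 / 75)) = 217 / 28680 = 0.01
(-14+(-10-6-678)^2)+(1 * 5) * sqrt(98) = 35 * sqrt(2)+481622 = 481671.50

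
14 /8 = 7 /4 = 1.75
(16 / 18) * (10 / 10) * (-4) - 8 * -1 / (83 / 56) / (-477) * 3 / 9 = -422752 / 118773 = -3.56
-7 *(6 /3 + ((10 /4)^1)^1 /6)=-203 /12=-16.92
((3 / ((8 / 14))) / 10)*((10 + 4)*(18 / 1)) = 1323 / 10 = 132.30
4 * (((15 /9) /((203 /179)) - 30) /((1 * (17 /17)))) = -69500 /609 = -114.12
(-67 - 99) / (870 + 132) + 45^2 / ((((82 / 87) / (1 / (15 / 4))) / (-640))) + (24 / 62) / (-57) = -4436252076931 / 12098649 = -366673.34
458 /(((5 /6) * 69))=916 /115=7.97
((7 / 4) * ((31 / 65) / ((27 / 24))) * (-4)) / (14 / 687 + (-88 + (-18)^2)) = -198772 / 15809235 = -0.01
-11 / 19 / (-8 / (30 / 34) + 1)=15 / 209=0.07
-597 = -597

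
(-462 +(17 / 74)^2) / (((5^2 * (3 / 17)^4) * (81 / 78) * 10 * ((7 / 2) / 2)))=-2746596353579 / 2619752625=-1048.42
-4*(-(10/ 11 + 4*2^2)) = 744/ 11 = 67.64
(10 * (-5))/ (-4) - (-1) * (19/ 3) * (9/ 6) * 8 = 177/ 2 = 88.50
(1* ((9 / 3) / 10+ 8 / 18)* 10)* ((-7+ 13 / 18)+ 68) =74437 / 162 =459.49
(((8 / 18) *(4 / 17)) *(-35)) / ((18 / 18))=-560 / 153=-3.66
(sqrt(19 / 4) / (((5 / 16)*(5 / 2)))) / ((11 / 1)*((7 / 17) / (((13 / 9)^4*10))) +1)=15537184*sqrt(19) / 26802835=2.53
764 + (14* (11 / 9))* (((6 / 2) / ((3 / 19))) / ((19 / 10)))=8416 / 9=935.11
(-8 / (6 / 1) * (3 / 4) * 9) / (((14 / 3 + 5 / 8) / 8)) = -1728 / 127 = -13.61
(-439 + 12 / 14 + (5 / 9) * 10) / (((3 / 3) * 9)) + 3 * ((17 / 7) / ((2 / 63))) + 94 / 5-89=630701 / 5670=111.23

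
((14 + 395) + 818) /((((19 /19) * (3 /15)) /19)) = 116565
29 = 29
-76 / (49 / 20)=-1520 / 49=-31.02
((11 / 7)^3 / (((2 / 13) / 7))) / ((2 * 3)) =17303 / 588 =29.43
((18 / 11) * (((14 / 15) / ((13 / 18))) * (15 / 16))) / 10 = 567 / 2860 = 0.20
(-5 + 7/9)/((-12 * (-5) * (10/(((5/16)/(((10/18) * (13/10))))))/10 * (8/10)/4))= -95/624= -0.15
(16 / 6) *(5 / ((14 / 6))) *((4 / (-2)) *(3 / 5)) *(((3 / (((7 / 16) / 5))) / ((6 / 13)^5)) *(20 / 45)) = -59406880 / 11907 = -4989.24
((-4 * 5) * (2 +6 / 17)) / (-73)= 800 / 1241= 0.64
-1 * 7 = -7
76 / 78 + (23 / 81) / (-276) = 12299 / 12636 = 0.97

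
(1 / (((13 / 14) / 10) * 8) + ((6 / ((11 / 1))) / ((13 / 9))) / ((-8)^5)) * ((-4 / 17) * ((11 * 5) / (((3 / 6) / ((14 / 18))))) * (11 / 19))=-1214248805 / 77395968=-15.69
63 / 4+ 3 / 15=319 / 20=15.95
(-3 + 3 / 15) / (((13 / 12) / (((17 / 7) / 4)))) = -102 / 65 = -1.57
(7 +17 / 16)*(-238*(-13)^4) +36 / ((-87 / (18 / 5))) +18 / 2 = -54804981.36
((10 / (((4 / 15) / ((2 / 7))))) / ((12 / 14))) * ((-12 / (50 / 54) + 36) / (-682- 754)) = -72 / 359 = -0.20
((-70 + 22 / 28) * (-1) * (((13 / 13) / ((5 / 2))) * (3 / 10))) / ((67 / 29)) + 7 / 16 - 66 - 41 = -19316701 / 187600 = -102.97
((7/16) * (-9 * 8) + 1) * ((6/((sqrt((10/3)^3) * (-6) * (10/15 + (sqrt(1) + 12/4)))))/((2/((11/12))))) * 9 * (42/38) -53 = -53 + 54351 * sqrt(30)/60800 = -48.10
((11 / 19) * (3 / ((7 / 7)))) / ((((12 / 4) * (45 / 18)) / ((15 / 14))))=33 / 133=0.25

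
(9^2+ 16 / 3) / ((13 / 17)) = 4403 / 39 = 112.90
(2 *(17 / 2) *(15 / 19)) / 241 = 255 / 4579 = 0.06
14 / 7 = 2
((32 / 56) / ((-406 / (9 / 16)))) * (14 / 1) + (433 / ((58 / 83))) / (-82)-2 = -159263 / 16646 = -9.57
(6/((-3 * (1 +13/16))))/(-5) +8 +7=2207/145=15.22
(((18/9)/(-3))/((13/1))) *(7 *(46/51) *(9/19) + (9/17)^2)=-11974/71383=-0.17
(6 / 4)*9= 27 / 2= 13.50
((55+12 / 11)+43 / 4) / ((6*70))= 2941 / 18480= 0.16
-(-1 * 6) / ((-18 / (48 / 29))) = -16 / 29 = -0.55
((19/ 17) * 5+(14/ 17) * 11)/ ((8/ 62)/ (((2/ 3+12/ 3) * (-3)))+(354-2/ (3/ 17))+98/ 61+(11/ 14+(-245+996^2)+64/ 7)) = 2825154/ 191363091395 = 0.00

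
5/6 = 0.83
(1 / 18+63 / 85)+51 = 79249 / 1530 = 51.80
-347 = -347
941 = 941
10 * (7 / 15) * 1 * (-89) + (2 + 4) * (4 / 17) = -413.92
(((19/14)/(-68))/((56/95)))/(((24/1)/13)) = -23465/1279488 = -0.02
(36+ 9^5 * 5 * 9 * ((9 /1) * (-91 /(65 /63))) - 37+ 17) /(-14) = 2109289313 /14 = 150663522.36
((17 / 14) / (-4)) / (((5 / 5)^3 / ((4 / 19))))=-17 / 266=-0.06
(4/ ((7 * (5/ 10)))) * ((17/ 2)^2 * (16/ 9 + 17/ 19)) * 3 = 264146/ 399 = 662.02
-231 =-231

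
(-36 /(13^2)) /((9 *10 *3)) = -2 /2535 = -0.00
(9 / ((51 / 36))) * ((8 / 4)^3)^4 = 442368 / 17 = 26021.65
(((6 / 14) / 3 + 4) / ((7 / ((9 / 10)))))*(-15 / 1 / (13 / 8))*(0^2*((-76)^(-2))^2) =0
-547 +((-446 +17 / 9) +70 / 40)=-35617 / 36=-989.36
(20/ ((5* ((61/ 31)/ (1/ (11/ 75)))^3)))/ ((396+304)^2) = 20108925/ 59213895356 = 0.00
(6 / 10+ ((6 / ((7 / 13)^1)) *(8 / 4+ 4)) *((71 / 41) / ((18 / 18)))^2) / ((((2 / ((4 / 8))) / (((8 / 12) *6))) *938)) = 11831241 / 55187230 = 0.21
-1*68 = -68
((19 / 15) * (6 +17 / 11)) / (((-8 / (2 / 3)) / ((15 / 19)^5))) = -1400625 / 5734124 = -0.24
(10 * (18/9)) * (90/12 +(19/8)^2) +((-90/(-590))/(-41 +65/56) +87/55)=30625281023/115833520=264.39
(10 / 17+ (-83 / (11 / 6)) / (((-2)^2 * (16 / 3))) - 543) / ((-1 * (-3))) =-3258491 / 17952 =-181.51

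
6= 6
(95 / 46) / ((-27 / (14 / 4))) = -665 / 2484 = -0.27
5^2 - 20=5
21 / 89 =0.24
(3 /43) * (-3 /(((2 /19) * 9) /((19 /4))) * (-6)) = 6.30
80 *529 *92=3893440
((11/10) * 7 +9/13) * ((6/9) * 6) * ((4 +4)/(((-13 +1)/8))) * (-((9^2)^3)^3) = 1746701302496277770784/65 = 26872327730711965704.37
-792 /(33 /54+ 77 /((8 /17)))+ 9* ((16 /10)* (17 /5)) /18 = -452 /215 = -2.10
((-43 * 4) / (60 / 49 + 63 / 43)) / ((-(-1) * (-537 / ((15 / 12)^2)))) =2265025 / 12172716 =0.19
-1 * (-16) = 16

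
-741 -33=-774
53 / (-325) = -53 / 325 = -0.16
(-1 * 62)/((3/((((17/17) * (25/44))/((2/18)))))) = -2325/22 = -105.68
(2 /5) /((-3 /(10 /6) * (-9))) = 2 /81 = 0.02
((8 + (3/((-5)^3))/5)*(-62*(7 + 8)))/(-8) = 929.44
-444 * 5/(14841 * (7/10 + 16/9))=-22200/367727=-0.06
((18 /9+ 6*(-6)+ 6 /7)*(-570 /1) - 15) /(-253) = -5745 /77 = -74.61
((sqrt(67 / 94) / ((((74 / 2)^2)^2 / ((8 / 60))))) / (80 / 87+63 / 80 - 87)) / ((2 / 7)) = -1624*sqrt(6298) / 52291027908313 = -0.00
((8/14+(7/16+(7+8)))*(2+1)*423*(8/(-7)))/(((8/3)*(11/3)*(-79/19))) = 35370837/61936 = 571.09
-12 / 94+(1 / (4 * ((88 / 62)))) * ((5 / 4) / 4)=-9611 / 132352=-0.07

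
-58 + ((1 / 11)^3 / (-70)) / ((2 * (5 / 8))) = -13509652 / 232925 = -58.00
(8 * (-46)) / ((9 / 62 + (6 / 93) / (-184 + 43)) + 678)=-3217056 / 5928341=-0.54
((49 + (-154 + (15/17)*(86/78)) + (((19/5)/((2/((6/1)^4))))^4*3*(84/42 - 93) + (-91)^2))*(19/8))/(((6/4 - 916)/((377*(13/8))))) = 9930344134849972519317619/621860000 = 15968777755202091.34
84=84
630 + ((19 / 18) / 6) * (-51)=22357 / 36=621.03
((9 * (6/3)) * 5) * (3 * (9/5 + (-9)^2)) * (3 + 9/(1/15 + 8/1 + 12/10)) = 12340512/139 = 88780.66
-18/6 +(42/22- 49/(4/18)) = -4875/22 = -221.59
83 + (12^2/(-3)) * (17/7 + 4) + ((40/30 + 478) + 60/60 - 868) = -12878/21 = -613.24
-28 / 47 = -0.60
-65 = -65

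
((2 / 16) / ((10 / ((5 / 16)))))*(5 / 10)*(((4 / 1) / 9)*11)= 11 / 1152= 0.01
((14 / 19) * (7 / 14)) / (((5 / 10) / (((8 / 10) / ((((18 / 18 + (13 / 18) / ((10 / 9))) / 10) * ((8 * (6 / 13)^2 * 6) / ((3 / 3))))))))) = 5915 / 16929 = 0.35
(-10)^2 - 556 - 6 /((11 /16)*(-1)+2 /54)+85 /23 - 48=-3173851 /6463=-491.08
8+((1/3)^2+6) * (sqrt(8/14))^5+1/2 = 1760 * sqrt(7)/3087+17/2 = 10.01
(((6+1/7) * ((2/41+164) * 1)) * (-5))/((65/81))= -23426658/3731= -6278.92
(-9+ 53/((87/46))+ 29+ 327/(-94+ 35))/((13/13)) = 42.48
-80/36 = -20/9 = -2.22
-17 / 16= -1.06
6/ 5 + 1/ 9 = 59/ 45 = 1.31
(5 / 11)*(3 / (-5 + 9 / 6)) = -30 / 77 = -0.39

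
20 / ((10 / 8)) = 16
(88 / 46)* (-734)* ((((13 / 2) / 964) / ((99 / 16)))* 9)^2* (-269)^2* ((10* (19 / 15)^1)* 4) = -21829857217792 / 44083479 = -495193.61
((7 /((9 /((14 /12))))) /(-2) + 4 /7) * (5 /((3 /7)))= 445 /324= 1.37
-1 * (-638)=638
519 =519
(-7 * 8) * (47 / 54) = -1316 / 27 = -48.74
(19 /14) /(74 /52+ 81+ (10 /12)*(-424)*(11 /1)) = -741 /2077117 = -0.00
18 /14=9 /7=1.29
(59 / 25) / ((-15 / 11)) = -649 / 375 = -1.73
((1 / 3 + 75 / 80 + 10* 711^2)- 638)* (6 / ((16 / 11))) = 2668814687 / 128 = 20850114.74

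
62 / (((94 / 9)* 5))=279 / 235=1.19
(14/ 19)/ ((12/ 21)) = 49/ 38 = 1.29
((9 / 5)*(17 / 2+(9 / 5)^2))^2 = 27910089 / 62500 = 446.56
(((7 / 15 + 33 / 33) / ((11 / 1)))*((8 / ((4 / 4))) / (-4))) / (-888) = 1 / 3330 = 0.00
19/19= 1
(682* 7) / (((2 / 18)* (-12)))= -7161 / 2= -3580.50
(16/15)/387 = 16/5805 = 0.00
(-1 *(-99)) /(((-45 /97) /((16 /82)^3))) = -1.59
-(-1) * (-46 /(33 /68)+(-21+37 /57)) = -24064 /209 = -115.14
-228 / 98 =-114 / 49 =-2.33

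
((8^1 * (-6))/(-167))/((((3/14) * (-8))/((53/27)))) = -1484/4509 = -0.33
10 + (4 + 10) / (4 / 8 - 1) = -18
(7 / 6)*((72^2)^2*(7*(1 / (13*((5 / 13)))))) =219469824 / 5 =43893964.80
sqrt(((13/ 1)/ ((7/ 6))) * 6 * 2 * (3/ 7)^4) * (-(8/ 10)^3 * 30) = -20736 * sqrt(182)/ 8575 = -32.62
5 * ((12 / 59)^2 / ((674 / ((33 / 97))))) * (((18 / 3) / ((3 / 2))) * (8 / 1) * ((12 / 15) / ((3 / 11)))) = 1115136 / 113790409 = 0.01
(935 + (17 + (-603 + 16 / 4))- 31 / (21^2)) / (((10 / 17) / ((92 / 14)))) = 60856022 / 15435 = 3942.73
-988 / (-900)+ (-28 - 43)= -69.90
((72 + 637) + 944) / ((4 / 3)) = 1239.75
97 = 97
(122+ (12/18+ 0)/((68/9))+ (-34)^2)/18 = 14485/204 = 71.00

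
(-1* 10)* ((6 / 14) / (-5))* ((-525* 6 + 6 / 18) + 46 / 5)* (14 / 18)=-94214 / 45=-2093.64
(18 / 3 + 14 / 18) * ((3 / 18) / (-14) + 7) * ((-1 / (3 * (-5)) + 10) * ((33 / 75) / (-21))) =-59475427 / 5953500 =-9.99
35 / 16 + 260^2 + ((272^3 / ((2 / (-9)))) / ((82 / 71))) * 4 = -205699830117 / 656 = -313566814.20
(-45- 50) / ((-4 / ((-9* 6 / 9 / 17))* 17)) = -285 / 578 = -0.49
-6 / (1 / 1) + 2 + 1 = -3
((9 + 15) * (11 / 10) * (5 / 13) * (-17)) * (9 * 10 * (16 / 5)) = -646272 / 13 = -49713.23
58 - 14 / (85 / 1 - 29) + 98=623 / 4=155.75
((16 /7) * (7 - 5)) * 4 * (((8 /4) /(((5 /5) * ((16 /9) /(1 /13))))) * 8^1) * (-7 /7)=-1152 /91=-12.66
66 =66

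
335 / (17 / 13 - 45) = -4355 / 568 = -7.67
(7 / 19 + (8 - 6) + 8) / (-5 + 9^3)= 197 / 13756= 0.01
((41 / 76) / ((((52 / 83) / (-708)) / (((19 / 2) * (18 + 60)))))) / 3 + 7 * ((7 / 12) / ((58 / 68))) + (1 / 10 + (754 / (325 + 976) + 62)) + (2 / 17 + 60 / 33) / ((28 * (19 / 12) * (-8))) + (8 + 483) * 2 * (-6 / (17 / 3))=-125481962159227 / 827962905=-151555.05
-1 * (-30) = 30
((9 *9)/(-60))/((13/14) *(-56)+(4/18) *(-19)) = 243/10120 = 0.02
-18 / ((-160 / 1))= 9 / 80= 0.11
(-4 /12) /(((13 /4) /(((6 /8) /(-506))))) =1 /6578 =0.00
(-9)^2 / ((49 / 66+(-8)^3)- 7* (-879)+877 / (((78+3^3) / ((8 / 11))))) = 62370 / 4348819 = 0.01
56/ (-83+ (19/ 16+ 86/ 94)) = -42112/ 60835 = -0.69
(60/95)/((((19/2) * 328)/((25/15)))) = 5/14801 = 0.00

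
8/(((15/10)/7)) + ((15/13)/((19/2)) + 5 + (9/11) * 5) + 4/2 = 395696/8151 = 48.55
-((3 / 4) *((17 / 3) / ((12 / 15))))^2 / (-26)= 7225 / 6656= 1.09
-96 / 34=-2.82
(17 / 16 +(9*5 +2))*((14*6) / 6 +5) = 14611 / 16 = 913.19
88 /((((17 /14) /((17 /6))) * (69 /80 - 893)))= -49280 /214113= -0.23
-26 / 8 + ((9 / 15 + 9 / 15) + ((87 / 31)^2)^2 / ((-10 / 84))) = -9662544209 / 18470420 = -523.14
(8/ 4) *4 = 8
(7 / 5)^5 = 16807 / 3125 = 5.38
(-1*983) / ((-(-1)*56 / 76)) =-18677 / 14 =-1334.07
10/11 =0.91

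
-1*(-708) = 708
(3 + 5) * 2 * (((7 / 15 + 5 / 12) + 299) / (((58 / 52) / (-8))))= -14970176 / 435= -34414.20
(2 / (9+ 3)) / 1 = 1 / 6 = 0.17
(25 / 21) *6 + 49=393 / 7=56.14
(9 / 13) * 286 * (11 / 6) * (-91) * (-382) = 12618606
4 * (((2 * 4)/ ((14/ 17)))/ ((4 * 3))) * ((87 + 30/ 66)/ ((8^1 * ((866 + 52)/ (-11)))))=-481/ 1134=-0.42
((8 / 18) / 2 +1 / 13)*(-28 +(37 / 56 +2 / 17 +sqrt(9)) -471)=-2357255 / 15912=-148.14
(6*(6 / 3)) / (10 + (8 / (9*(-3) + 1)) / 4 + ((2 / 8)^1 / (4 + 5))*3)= 1872 / 1561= 1.20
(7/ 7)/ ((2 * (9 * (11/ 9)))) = 1/ 22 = 0.05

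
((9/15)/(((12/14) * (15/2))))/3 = 7/225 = 0.03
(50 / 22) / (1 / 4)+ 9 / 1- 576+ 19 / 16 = -97983 / 176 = -556.72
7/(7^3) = 0.02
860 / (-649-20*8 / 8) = -860 / 669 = -1.29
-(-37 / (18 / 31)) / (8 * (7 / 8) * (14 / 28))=18.21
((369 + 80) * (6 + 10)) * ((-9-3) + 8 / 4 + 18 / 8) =-55676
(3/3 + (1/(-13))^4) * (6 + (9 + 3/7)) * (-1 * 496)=-1530009216/199927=-7652.84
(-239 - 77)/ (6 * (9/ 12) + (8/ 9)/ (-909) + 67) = -5170392/ 1169867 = -4.42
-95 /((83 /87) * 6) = -2755 /166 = -16.60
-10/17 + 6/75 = -216/425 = -0.51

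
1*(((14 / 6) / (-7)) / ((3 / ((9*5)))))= -5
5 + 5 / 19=100 / 19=5.26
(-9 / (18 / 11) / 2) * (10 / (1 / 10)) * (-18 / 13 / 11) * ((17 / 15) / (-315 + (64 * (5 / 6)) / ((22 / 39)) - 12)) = -5610 / 33241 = -0.17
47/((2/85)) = 1997.50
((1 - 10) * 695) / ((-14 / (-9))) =-56295 / 14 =-4021.07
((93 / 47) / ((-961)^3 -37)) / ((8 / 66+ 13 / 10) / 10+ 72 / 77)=-1074150 / 518968242852359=-0.00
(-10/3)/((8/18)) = -15/2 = -7.50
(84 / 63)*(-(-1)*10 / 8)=5 / 3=1.67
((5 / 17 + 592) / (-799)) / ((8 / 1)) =-0.09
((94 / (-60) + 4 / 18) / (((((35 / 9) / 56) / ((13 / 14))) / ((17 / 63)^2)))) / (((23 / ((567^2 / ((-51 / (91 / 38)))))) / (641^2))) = 3856566456171 / 10925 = 353003794.62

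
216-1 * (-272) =488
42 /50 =21 /25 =0.84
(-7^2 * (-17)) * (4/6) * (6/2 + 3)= 3332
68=68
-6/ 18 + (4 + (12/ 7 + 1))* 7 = 140/ 3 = 46.67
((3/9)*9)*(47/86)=141/86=1.64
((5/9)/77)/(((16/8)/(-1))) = -5/1386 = -0.00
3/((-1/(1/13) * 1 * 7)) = -3/91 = -0.03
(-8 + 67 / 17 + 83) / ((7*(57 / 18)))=8052 / 2261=3.56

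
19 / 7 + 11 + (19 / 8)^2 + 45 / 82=19.90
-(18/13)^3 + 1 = -3635/2197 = -1.65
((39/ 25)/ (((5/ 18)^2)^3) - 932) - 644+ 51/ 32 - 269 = 19404677427/ 12500000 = 1552.37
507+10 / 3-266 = 733 / 3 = 244.33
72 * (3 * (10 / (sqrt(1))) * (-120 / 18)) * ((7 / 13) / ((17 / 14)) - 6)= 80014.48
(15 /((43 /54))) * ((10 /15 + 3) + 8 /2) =6210 /43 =144.42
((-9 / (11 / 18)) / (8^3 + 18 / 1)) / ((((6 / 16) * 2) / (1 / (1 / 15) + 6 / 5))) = -8748 / 14575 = -0.60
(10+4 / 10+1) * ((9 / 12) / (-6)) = -57 / 40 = -1.42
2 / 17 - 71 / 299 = -609 / 5083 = -0.12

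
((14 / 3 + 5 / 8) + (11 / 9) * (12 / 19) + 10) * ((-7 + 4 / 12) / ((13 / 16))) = -293000 / 2223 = -131.80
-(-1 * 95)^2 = -9025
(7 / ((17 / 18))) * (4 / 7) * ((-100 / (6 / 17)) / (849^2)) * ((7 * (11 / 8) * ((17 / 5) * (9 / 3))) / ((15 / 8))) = -20944 / 240267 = -0.09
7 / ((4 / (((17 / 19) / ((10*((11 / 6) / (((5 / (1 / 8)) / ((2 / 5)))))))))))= 1785 / 209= 8.54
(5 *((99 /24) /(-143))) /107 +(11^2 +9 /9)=1357601 /11128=122.00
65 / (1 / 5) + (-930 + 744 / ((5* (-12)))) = -3087 / 5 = -617.40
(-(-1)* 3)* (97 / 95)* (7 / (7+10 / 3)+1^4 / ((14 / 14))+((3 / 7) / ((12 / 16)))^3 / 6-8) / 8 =-4866781 / 2020270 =-2.41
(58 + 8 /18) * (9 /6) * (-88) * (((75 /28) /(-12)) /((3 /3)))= 72325 /42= 1722.02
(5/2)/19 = 5/38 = 0.13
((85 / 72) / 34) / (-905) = -1 / 26064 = -0.00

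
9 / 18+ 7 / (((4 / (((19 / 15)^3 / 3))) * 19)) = 22777 / 40500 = 0.56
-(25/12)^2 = -4.34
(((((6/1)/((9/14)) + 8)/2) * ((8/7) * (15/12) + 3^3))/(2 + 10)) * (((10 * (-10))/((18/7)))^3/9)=-7922687500/59049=-134171.41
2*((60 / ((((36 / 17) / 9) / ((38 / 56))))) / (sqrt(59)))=45.05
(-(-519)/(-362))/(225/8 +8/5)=-10380/215209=-0.05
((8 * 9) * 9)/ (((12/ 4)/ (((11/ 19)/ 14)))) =1188/ 133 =8.93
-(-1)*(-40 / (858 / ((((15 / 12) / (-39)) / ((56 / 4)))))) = 25 / 234234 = 0.00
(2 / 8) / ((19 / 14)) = 7 / 38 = 0.18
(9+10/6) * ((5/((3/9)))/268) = 40/67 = 0.60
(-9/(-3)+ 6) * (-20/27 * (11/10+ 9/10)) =-40/3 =-13.33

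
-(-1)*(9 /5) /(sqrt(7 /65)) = 9*sqrt(455) /35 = 5.49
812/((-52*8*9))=-203/936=-0.22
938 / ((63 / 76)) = 10184 / 9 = 1131.56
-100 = -100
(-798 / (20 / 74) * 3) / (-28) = 6327 / 20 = 316.35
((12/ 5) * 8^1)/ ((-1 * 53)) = -96/ 265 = -0.36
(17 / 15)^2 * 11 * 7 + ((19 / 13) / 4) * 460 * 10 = 5205539 / 2925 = 1779.67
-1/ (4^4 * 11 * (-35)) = 1/ 98560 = 0.00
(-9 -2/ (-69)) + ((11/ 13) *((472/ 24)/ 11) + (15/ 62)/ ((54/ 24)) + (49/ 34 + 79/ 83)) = -389036129/ 78471354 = -4.96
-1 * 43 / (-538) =43 / 538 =0.08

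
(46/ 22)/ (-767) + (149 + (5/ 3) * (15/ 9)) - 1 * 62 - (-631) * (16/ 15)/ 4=97969409/ 379665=258.04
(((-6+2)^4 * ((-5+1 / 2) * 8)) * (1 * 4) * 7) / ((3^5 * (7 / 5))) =-758.52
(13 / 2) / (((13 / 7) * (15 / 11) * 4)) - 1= -43 / 120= -0.36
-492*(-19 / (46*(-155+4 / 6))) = -14022 / 10649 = -1.32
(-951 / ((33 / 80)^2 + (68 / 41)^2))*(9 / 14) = -46040572800 / 219969463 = -209.30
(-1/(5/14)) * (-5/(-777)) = -2/111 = -0.02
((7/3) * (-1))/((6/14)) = -49/9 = -5.44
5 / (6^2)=5 / 36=0.14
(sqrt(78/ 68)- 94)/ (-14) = 47/ 7- sqrt(1326)/ 476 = 6.64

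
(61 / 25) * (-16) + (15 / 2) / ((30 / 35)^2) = -17299 / 600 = -28.83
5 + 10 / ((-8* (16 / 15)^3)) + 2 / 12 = 4.14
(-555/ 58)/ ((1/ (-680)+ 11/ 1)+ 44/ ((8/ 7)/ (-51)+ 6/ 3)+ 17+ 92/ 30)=-199833300/ 1113392041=-0.18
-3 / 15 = -1 / 5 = -0.20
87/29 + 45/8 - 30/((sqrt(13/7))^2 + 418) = 201111/23512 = 8.55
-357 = -357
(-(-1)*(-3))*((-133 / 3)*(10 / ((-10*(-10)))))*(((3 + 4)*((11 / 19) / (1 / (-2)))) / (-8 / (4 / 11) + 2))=539 / 100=5.39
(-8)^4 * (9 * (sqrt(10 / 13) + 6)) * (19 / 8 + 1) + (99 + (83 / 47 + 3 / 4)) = 855717.57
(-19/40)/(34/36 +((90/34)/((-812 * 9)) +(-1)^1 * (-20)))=-0.02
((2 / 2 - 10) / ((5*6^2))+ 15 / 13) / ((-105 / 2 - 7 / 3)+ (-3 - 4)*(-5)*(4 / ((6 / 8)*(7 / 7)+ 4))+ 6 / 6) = -16359 / 361010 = -0.05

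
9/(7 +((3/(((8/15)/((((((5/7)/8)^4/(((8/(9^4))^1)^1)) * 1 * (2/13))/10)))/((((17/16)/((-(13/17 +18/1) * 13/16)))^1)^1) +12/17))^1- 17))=-305365421738556/339305578768465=-0.90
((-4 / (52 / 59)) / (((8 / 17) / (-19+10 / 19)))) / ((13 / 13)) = 27081 / 152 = 178.16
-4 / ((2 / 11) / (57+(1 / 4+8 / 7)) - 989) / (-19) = -71940 / 337955071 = -0.00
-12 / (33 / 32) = -128 / 11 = -11.64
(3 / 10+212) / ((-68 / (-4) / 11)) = 23353 / 170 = 137.37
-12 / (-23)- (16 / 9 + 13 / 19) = -7631 / 3933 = -1.94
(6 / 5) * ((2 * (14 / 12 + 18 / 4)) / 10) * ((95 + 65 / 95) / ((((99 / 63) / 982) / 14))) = 5948539632 / 5225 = 1138476.48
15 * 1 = 15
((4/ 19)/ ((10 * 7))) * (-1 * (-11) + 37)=96/ 665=0.14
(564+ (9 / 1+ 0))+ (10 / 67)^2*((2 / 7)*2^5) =18011779 / 31423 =573.20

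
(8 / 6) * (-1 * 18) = -24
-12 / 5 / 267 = -4 / 445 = -0.01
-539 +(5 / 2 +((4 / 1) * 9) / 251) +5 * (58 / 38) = -5042979 / 9538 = -528.72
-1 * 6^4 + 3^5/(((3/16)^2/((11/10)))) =31536/5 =6307.20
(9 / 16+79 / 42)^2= 674041 / 112896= 5.97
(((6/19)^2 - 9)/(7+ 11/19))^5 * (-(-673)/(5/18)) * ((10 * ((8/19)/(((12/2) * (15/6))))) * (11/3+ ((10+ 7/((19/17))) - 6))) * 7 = -10845377956069669719/73225972858880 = -148108.35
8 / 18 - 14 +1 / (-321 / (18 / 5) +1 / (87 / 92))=-1871948 / 137979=-13.57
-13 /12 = -1.08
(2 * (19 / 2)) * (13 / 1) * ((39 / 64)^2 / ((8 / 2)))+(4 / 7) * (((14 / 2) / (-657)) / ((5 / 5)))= 246760823 / 10764288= 22.92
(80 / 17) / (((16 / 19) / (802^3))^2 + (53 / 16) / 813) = 312394909595680736433408 / 270475681835897647241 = 1154.98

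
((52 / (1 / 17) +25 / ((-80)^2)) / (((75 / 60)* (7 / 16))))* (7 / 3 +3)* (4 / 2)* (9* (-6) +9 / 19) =-122747832 / 133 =-922916.03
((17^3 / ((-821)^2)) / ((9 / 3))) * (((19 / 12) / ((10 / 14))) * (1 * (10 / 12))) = 653429 / 145592856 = 0.00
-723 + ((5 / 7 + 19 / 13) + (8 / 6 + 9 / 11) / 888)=-1922189419 / 2666664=-720.82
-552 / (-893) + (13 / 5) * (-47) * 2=-1088486 / 4465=-243.78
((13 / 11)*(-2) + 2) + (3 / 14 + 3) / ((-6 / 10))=-881 / 154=-5.72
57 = 57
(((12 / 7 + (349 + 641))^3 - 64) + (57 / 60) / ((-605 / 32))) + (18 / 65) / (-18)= 13155959588372917 / 13488475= 975348183.42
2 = 2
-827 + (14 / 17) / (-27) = -379607 / 459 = -827.03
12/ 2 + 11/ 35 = 221/ 35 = 6.31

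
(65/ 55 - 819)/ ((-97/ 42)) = 377832/ 1067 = 354.11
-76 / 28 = -19 / 7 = -2.71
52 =52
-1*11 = -11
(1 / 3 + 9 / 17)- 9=-415 / 51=-8.14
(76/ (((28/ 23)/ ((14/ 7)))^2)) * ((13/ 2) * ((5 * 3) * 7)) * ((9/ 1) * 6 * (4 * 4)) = 846696240/ 7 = 120956605.71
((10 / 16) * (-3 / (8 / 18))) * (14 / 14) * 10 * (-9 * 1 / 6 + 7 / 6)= 225 / 16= 14.06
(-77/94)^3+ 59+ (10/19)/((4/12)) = 947328057/15781096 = 60.03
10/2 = 5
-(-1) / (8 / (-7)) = -7 / 8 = -0.88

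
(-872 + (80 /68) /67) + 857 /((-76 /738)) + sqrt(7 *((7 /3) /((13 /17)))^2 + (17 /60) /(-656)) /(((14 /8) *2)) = -397930531 /43282 + sqrt(266610212305) /223860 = -9191.60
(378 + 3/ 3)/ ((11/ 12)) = 413.45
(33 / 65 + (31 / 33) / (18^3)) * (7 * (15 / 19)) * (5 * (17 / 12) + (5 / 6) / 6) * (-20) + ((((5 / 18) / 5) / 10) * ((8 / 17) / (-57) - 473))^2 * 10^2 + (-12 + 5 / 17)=8235740549033 / 30118113036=273.45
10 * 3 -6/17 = 504/17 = 29.65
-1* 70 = -70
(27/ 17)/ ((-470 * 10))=-27/ 79900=-0.00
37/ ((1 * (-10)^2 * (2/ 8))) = 37/ 25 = 1.48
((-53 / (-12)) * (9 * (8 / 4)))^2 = 25281 / 4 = 6320.25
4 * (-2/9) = -8/9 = -0.89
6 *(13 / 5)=78 / 5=15.60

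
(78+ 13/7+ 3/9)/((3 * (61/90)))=16840/427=39.44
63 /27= 7 /3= 2.33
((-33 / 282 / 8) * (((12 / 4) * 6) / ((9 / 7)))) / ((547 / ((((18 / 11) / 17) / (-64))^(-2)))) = -344654464 / 2082429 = -165.51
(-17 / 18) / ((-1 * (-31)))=-17 / 558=-0.03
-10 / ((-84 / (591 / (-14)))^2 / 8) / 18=-1.12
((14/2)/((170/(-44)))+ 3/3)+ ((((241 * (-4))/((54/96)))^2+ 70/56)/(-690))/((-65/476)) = 1925035673377/61758450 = 31170.40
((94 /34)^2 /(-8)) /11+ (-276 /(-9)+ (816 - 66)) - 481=22856741 /76296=299.58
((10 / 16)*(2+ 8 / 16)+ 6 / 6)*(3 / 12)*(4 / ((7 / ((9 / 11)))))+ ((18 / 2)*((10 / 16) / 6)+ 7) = 2537 / 308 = 8.24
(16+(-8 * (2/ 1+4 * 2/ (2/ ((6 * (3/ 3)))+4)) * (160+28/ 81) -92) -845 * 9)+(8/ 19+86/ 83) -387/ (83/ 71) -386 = -22136049872/ 1660581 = -13330.30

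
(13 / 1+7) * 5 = 100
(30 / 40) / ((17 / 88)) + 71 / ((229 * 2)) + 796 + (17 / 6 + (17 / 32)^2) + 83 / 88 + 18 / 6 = 106175314933 / 131552256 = 807.10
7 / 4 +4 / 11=93 / 44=2.11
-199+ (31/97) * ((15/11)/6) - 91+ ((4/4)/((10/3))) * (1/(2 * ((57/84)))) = -58732161/202730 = -289.71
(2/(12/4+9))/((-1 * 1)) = -1/6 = -0.17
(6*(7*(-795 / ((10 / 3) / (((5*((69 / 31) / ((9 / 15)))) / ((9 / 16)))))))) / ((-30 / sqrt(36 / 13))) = 2047920*sqrt(13) / 403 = 18322.28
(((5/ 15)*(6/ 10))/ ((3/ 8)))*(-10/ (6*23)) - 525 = -108683/ 207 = -525.04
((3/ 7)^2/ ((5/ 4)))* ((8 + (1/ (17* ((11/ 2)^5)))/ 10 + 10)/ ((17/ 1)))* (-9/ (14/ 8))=-319344827616/ 399112561925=-0.80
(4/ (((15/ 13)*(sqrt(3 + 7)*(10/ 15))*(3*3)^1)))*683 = 8879*sqrt(10)/ 225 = 124.79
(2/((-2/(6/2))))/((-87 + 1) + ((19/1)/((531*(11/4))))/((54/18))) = 52569/1506902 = 0.03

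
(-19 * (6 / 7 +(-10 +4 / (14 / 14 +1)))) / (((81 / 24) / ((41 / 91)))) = 18.12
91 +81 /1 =172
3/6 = 1/2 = 0.50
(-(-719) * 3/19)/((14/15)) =121.64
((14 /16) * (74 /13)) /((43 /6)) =0.69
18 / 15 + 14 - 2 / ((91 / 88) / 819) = -7844 / 5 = -1568.80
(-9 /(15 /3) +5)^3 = 4096 /125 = 32.77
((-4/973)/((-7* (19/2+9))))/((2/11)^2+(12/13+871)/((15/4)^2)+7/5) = 566280/1131599884457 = 0.00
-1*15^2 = -225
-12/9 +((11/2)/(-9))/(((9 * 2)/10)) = -271/162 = -1.67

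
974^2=948676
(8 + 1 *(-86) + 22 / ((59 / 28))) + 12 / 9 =-11722 / 177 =-66.23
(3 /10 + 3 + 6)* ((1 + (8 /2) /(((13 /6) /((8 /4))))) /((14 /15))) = 17019 /364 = 46.76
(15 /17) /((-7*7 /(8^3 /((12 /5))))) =-3200 /833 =-3.84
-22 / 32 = -11 / 16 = -0.69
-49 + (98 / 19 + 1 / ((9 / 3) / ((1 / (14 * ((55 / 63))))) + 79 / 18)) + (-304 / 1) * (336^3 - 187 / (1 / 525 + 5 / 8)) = -426321171598090357 / 36969953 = -11531558387.38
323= 323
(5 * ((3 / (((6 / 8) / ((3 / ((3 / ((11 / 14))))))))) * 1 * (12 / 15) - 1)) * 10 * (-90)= -47700 / 7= -6814.29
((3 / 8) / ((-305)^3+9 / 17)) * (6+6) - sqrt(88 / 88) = -964669385 / 964669232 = -1.00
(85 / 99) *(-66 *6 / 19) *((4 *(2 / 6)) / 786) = -680 / 22401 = -0.03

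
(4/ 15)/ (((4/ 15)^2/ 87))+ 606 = 3729/ 4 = 932.25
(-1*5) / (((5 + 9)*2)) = -5 / 28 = -0.18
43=43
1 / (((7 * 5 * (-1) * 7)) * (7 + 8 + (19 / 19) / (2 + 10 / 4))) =-9 / 33565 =-0.00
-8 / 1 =-8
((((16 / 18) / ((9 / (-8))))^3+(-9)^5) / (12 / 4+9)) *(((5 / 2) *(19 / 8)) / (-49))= 2981225566535 / 4999796928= 596.27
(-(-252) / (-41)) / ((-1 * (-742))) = -0.01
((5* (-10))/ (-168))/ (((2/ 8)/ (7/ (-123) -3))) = -9400/ 2583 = -3.64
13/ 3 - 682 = -2033/ 3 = -677.67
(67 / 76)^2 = 4489 / 5776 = 0.78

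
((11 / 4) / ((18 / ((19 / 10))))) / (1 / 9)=209 / 80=2.61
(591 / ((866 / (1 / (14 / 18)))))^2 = 28291761 / 36747844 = 0.77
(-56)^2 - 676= 2460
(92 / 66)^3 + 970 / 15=2421262 / 35937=67.38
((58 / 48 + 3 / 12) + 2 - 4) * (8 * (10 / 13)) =-10 / 3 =-3.33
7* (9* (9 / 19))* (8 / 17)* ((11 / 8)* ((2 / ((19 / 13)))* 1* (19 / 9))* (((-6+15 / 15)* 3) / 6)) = -45045 / 323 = -139.46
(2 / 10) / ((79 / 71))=71 / 395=0.18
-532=-532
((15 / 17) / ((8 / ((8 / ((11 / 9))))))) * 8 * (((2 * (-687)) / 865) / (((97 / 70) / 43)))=-893319840 / 3138047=-284.67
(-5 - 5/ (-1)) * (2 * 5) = 0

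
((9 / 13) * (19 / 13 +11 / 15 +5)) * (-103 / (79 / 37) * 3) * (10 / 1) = -96242994 / 13351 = -7208.67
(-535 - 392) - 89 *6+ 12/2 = -1455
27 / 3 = 9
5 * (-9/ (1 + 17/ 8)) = -72/ 5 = -14.40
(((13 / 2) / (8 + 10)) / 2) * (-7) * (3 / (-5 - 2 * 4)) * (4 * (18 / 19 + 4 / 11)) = 959 / 627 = 1.53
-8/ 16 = -1/ 2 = -0.50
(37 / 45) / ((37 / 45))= 1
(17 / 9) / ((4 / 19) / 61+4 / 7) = 137921 / 41976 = 3.29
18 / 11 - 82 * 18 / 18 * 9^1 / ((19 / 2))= -15894 / 209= -76.05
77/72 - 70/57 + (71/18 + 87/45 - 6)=-1921/6840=-0.28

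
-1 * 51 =-51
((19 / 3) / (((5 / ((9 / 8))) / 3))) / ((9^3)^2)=0.00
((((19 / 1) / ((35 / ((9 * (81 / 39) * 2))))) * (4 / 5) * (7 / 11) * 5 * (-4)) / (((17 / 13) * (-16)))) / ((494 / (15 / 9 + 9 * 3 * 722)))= 33129 / 85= 389.75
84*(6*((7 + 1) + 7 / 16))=8505 / 2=4252.50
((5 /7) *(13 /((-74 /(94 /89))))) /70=-611 /322714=-0.00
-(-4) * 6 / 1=24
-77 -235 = -312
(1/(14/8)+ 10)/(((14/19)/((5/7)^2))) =17575/2401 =7.32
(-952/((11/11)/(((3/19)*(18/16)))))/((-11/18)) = 57834/209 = 276.72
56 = 56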